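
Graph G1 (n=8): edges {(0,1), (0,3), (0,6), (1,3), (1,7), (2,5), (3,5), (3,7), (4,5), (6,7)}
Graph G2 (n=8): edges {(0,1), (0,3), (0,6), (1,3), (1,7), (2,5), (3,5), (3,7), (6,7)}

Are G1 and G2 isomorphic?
No, not isomorphic

The graphs are NOT isomorphic.

Counting edges: G1 has 10 edge(s); G2 has 9 edge(s).
Edge count is an isomorphism invariant (a bijection on vertices induces a bijection on edges), so differing edge counts rule out isomorphism.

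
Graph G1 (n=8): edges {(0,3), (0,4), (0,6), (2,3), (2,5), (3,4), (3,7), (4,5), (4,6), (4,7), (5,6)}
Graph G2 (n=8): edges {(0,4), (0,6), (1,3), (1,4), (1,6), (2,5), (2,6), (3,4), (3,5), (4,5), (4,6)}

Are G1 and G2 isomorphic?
Yes, isomorphic

The graphs are isomorphic.
One valid mapping φ: V(G1) → V(G2): 0→1, 1→7, 2→2, 3→6, 4→4, 5→5, 6→3, 7→0

Verify φ preserves adjacency — for each edge of G1, its image is an edge of G2:
  (0,3) → (φ(0),φ(3)) = (1,6) ∈ E(G2) ✓
  (0,4) → (φ(0),φ(4)) = (1,4) ∈ E(G2) ✓
  (0,6) → (φ(0),φ(6)) = (1,3) ∈ E(G2) ✓
  (2,3) → (φ(2),φ(3)) = (2,6) ∈ E(G2) ✓
  (2,5) → (φ(2),φ(5)) = (2,5) ∈ E(G2) ✓
  (3,4) → (φ(3),φ(4)) = (4,6) ∈ E(G2) ✓
  (3,7) → (φ(3),φ(7)) = (0,6) ∈ E(G2) ✓
  (4,5) → (φ(4),φ(5)) = (4,5) ∈ E(G2) ✓
  (4,6) → (φ(4),φ(6)) = (3,4) ∈ E(G2) ✓
  (4,7) → (φ(4),φ(7)) = (0,4) ∈ E(G2) ✓
  (5,6) → (φ(5),φ(6)) = (3,5) ∈ E(G2) ✓
All 11 edges of G1 map to edges of G2, and |E(G1)| = |E(G2)| = 11, so φ is a bijection on edges as well as vertices. Hence G1 ≅ G2.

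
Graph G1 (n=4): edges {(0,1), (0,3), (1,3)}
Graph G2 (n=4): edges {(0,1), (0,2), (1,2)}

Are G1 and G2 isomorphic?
Yes, isomorphic

The graphs are isomorphic.
One valid mapping φ: V(G1) → V(G2): 0→1, 1→0, 2→3, 3→2

Verify φ preserves adjacency — for each edge of G1, its image is an edge of G2:
  (0,1) → (φ(0),φ(1)) = (0,1) ∈ E(G2) ✓
  (0,3) → (φ(0),φ(3)) = (1,2) ∈ E(G2) ✓
  (1,3) → (φ(1),φ(3)) = (0,2) ∈ E(G2) ✓
All 3 edges of G1 map to edges of G2, and |E(G1)| = |E(G2)| = 3, so φ is a bijection on edges as well as vertices. Hence G1 ≅ G2.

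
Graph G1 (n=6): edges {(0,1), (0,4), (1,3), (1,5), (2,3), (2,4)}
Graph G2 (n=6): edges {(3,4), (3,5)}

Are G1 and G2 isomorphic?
No, not isomorphic

The graphs are NOT isomorphic.

Connected components of G1: 1 component(s) with vertex sets [[0, 1, 2, 3, 4, 5]], sizes [6].
Connected components of G2: 4 component(s) with vertex sets [[0], [1], [2], [3, 4, 5]], sizes [1, 1, 1, 3].
The number of connected components (and the multiset of component sizes) is an isomorphism invariant — an isomorphism maps each component of G1 bijectively onto a component of G2. Since G1 has 1 component(s) and G2 has 4, they cannot be isomorphic.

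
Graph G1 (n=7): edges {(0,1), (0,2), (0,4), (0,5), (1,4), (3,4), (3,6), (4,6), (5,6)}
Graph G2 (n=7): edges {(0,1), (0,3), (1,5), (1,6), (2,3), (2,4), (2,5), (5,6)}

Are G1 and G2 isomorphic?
No, not isomorphic

The graphs are NOT isomorphic.

Counting triangles (3-cliques): G1 has 2, G2 has 1.
Triangle count is an isomorphism invariant, so differing triangle counts rule out isomorphism.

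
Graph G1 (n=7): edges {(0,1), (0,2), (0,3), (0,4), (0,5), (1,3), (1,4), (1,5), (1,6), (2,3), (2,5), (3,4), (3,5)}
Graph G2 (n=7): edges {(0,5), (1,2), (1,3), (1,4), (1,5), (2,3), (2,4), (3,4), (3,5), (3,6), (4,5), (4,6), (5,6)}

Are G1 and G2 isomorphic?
Yes, isomorphic

The graphs are isomorphic.
One valid mapping φ: V(G1) → V(G2): 0→3, 1→5, 2→2, 3→4, 4→6, 5→1, 6→0

Verify φ preserves adjacency — for each edge of G1, its image is an edge of G2:
  (0,1) → (φ(0),φ(1)) = (3,5) ∈ E(G2) ✓
  (0,2) → (φ(0),φ(2)) = (2,3) ∈ E(G2) ✓
  (0,3) → (φ(0),φ(3)) = (3,4) ∈ E(G2) ✓
  (0,4) → (φ(0),φ(4)) = (3,6) ∈ E(G2) ✓
  (0,5) → (φ(0),φ(5)) = (1,3) ∈ E(G2) ✓
  (1,3) → (φ(1),φ(3)) = (4,5) ∈ E(G2) ✓
  (1,4) → (φ(1),φ(4)) = (5,6) ∈ E(G2) ✓
  (1,5) → (φ(1),φ(5)) = (1,5) ∈ E(G2) ✓
  (1,6) → (φ(1),φ(6)) = (0,5) ∈ E(G2) ✓
  (2,3) → (φ(2),φ(3)) = (2,4) ∈ E(G2) ✓
  (2,5) → (φ(2),φ(5)) = (1,2) ∈ E(G2) ✓
  (3,4) → (φ(3),φ(4)) = (4,6) ∈ E(G2) ✓
  (3,5) → (φ(3),φ(5)) = (1,4) ∈ E(G2) ✓
All 13 edges of G1 map to edges of G2, and |E(G1)| = |E(G2)| = 13, so φ is a bijection on edges as well as vertices. Hence G1 ≅ G2.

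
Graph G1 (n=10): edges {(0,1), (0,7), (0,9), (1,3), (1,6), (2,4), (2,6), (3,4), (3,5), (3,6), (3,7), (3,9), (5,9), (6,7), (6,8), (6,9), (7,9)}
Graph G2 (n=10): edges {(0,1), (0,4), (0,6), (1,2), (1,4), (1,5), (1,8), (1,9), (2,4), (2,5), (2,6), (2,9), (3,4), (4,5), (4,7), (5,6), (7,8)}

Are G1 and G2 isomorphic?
Yes, isomorphic

The graphs are isomorphic.
One valid mapping φ: V(G1) → V(G2): 0→6, 1→0, 2→7, 3→1, 4→8, 5→9, 6→4, 7→5, 8→3, 9→2

Verify φ preserves adjacency — for each edge of G1, its image is an edge of G2:
  (0,1) → (φ(0),φ(1)) = (0,6) ∈ E(G2) ✓
  (0,7) → (φ(0),φ(7)) = (5,6) ∈ E(G2) ✓
  (0,9) → (φ(0),φ(9)) = (2,6) ∈ E(G2) ✓
  (1,3) → (φ(1),φ(3)) = (0,1) ∈ E(G2) ✓
  (1,6) → (φ(1),φ(6)) = (0,4) ∈ E(G2) ✓
  (2,4) → (φ(2),φ(4)) = (7,8) ∈ E(G2) ✓
  (2,6) → (φ(2),φ(6)) = (4,7) ∈ E(G2) ✓
  (3,4) → (φ(3),φ(4)) = (1,8) ∈ E(G2) ✓
  (3,5) → (φ(3),φ(5)) = (1,9) ∈ E(G2) ✓
  (3,6) → (φ(3),φ(6)) = (1,4) ∈ E(G2) ✓
  (3,7) → (φ(3),φ(7)) = (1,5) ∈ E(G2) ✓
  (3,9) → (φ(3),φ(9)) = (1,2) ∈ E(G2) ✓
  (5,9) → (φ(5),φ(9)) = (2,9) ∈ E(G2) ✓
  (6,7) → (φ(6),φ(7)) = (4,5) ∈ E(G2) ✓
  (6,8) → (φ(6),φ(8)) = (3,4) ∈ E(G2) ✓
  (6,9) → (φ(6),φ(9)) = (2,4) ∈ E(G2) ✓
  (7,9) → (φ(7),φ(9)) = (2,5) ∈ E(G2) ✓
All 17 edges of G1 map to edges of G2, and |E(G1)| = |E(G2)| = 17, so φ is a bijection on edges as well as vertices. Hence G1 ≅ G2.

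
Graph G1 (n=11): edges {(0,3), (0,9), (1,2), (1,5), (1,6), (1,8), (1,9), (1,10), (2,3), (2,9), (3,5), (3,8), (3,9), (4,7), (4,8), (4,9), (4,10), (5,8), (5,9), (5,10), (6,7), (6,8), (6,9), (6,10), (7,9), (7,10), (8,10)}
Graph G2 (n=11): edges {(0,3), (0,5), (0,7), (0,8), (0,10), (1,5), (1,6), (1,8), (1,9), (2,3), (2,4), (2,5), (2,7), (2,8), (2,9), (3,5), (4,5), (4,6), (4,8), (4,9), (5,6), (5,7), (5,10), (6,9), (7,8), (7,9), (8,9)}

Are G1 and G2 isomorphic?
Yes, isomorphic

The graphs are isomorphic.
One valid mapping φ: V(G1) → V(G2): 0→10, 1→2, 2→3, 3→0, 4→1, 5→7, 6→4, 7→6, 8→8, 9→5, 10→9

Verify φ preserves adjacency — for each edge of G1, its image is an edge of G2:
  (0,3) → (φ(0),φ(3)) = (0,10) ∈ E(G2) ✓
  (0,9) → (φ(0),φ(9)) = (5,10) ∈ E(G2) ✓
  (1,2) → (φ(1),φ(2)) = (2,3) ∈ E(G2) ✓
  (1,5) → (φ(1),φ(5)) = (2,7) ∈ E(G2) ✓
  (1,6) → (φ(1),φ(6)) = (2,4) ∈ E(G2) ✓
  (1,8) → (φ(1),φ(8)) = (2,8) ∈ E(G2) ✓
  (1,9) → (φ(1),φ(9)) = (2,5) ∈ E(G2) ✓
  (1,10) → (φ(1),φ(10)) = (2,9) ∈ E(G2) ✓
  (2,3) → (φ(2),φ(3)) = (0,3) ∈ E(G2) ✓
  (2,9) → (φ(2),φ(9)) = (3,5) ∈ E(G2) ✓
  (3,5) → (φ(3),φ(5)) = (0,7) ∈ E(G2) ✓
  (3,8) → (φ(3),φ(8)) = (0,8) ∈ E(G2) ✓
  (3,9) → (φ(3),φ(9)) = (0,5) ∈ E(G2) ✓
  (4,7) → (φ(4),φ(7)) = (1,6) ∈ E(G2) ✓
  (4,8) → (φ(4),φ(8)) = (1,8) ∈ E(G2) ✓
  (4,9) → (φ(4),φ(9)) = (1,5) ∈ E(G2) ✓
  (4,10) → (φ(4),φ(10)) = (1,9) ∈ E(G2) ✓
  (5,8) → (φ(5),φ(8)) = (7,8) ∈ E(G2) ✓
  (5,9) → (φ(5),φ(9)) = (5,7) ∈ E(G2) ✓
  (5,10) → (φ(5),φ(10)) = (7,9) ∈ E(G2) ✓
  (6,7) → (φ(6),φ(7)) = (4,6) ∈ E(G2) ✓
  (6,8) → (φ(6),φ(8)) = (4,8) ∈ E(G2) ✓
  (6,9) → (φ(6),φ(9)) = (4,5) ∈ E(G2) ✓
  (6,10) → (φ(6),φ(10)) = (4,9) ∈ E(G2) ✓
  (7,9) → (φ(7),φ(9)) = (5,6) ∈ E(G2) ✓
  (7,10) → (φ(7),φ(10)) = (6,9) ∈ E(G2) ✓
  (8,10) → (φ(8),φ(10)) = (8,9) ∈ E(G2) ✓
All 27 edges of G1 map to edges of G2, and |E(G1)| = |E(G2)| = 27, so φ is a bijection on edges as well as vertices. Hence G1 ≅ G2.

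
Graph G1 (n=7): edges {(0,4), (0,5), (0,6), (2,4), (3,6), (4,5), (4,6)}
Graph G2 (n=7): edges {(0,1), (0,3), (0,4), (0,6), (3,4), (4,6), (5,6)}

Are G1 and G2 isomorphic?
Yes, isomorphic

The graphs are isomorphic.
One valid mapping φ: V(G1) → V(G2): 0→4, 1→2, 2→1, 3→5, 4→0, 5→3, 6→6

Verify φ preserves adjacency — for each edge of G1, its image is an edge of G2:
  (0,4) → (φ(0),φ(4)) = (0,4) ∈ E(G2) ✓
  (0,5) → (φ(0),φ(5)) = (3,4) ∈ E(G2) ✓
  (0,6) → (φ(0),φ(6)) = (4,6) ∈ E(G2) ✓
  (2,4) → (φ(2),φ(4)) = (0,1) ∈ E(G2) ✓
  (3,6) → (φ(3),φ(6)) = (5,6) ∈ E(G2) ✓
  (4,5) → (φ(4),φ(5)) = (0,3) ∈ E(G2) ✓
  (4,6) → (φ(4),φ(6)) = (0,6) ∈ E(G2) ✓
All 7 edges of G1 map to edges of G2, and |E(G1)| = |E(G2)| = 7, so φ is a bijection on edges as well as vertices. Hence G1 ≅ G2.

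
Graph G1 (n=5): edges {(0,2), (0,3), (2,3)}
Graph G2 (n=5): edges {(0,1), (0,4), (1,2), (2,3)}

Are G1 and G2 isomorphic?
No, not isomorphic

The graphs are NOT isomorphic.

Connected components of G1: 3 component(s) with vertex sets [[1], [4], [0, 2, 3]], sizes [1, 1, 3].
Connected components of G2: 1 component(s) with vertex sets [[0, 1, 2, 3, 4]], sizes [5].
The number of connected components (and the multiset of component sizes) is an isomorphism invariant — an isomorphism maps each component of G1 bijectively onto a component of G2. Since G1 has 3 component(s) and G2 has 1, they cannot be isomorphic.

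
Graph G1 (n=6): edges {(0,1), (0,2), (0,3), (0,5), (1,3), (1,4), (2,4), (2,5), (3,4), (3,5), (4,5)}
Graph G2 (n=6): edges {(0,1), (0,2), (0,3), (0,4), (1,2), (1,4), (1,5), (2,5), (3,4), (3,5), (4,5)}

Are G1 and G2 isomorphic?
Yes, isomorphic

The graphs are isomorphic.
One valid mapping φ: V(G1) → V(G2): 0→5, 1→2, 2→3, 3→1, 4→0, 5→4

Verify φ preserves adjacency — for each edge of G1, its image is an edge of G2:
  (0,1) → (φ(0),φ(1)) = (2,5) ∈ E(G2) ✓
  (0,2) → (φ(0),φ(2)) = (3,5) ∈ E(G2) ✓
  (0,3) → (φ(0),φ(3)) = (1,5) ∈ E(G2) ✓
  (0,5) → (φ(0),φ(5)) = (4,5) ∈ E(G2) ✓
  (1,3) → (φ(1),φ(3)) = (1,2) ∈ E(G2) ✓
  (1,4) → (φ(1),φ(4)) = (0,2) ∈ E(G2) ✓
  (2,4) → (φ(2),φ(4)) = (0,3) ∈ E(G2) ✓
  (2,5) → (φ(2),φ(5)) = (3,4) ∈ E(G2) ✓
  (3,4) → (φ(3),φ(4)) = (0,1) ∈ E(G2) ✓
  (3,5) → (φ(3),φ(5)) = (1,4) ∈ E(G2) ✓
  (4,5) → (φ(4),φ(5)) = (0,4) ∈ E(G2) ✓
All 11 edges of G1 map to edges of G2, and |E(G1)| = |E(G2)| = 11, so φ is a bijection on edges as well as vertices. Hence G1 ≅ G2.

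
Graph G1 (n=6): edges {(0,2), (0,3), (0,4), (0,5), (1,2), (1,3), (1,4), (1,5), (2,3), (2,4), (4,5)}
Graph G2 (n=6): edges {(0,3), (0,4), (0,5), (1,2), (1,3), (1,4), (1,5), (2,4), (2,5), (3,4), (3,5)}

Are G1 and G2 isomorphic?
Yes, isomorphic

The graphs are isomorphic.
One valid mapping φ: V(G1) → V(G2): 0→4, 1→5, 2→3, 3→0, 4→1, 5→2

Verify φ preserves adjacency — for each edge of G1, its image is an edge of G2:
  (0,2) → (φ(0),φ(2)) = (3,4) ∈ E(G2) ✓
  (0,3) → (φ(0),φ(3)) = (0,4) ∈ E(G2) ✓
  (0,4) → (φ(0),φ(4)) = (1,4) ∈ E(G2) ✓
  (0,5) → (φ(0),φ(5)) = (2,4) ∈ E(G2) ✓
  (1,2) → (φ(1),φ(2)) = (3,5) ∈ E(G2) ✓
  (1,3) → (φ(1),φ(3)) = (0,5) ∈ E(G2) ✓
  (1,4) → (φ(1),φ(4)) = (1,5) ∈ E(G2) ✓
  (1,5) → (φ(1),φ(5)) = (2,5) ∈ E(G2) ✓
  (2,3) → (φ(2),φ(3)) = (0,3) ∈ E(G2) ✓
  (2,4) → (φ(2),φ(4)) = (1,3) ∈ E(G2) ✓
  (4,5) → (φ(4),φ(5)) = (1,2) ∈ E(G2) ✓
All 11 edges of G1 map to edges of G2, and |E(G1)| = |E(G2)| = 11, so φ is a bijection on edges as well as vertices. Hence G1 ≅ G2.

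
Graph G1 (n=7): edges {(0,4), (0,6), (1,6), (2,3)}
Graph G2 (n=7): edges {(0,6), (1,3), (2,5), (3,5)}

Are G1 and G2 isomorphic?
Yes, isomorphic

The graphs are isomorphic.
One valid mapping φ: V(G1) → V(G2): 0→5, 1→1, 2→6, 3→0, 4→2, 5→4, 6→3

Verify φ preserves adjacency — for each edge of G1, its image is an edge of G2:
  (0,4) → (φ(0),φ(4)) = (2,5) ∈ E(G2) ✓
  (0,6) → (φ(0),φ(6)) = (3,5) ∈ E(G2) ✓
  (1,6) → (φ(1),φ(6)) = (1,3) ∈ E(G2) ✓
  (2,3) → (φ(2),φ(3)) = (0,6) ∈ E(G2) ✓
All 4 edges of G1 map to edges of G2, and |E(G1)| = |E(G2)| = 4, so φ is a bijection on edges as well as vertices. Hence G1 ≅ G2.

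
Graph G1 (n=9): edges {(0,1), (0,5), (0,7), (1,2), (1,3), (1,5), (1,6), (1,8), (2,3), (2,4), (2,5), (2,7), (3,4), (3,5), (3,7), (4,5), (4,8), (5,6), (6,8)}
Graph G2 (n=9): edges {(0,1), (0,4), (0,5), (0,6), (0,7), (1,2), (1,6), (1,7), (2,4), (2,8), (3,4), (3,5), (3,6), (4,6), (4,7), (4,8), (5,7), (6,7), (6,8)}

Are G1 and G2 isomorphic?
Yes, isomorphic

The graphs are isomorphic.
One valid mapping φ: V(G1) → V(G2): 0→3, 1→4, 2→0, 3→7, 4→1, 5→6, 6→8, 7→5, 8→2

Verify φ preserves adjacency — for each edge of G1, its image is an edge of G2:
  (0,1) → (φ(0),φ(1)) = (3,4) ∈ E(G2) ✓
  (0,5) → (φ(0),φ(5)) = (3,6) ∈ E(G2) ✓
  (0,7) → (φ(0),φ(7)) = (3,5) ∈ E(G2) ✓
  (1,2) → (φ(1),φ(2)) = (0,4) ∈ E(G2) ✓
  (1,3) → (φ(1),φ(3)) = (4,7) ∈ E(G2) ✓
  (1,5) → (φ(1),φ(5)) = (4,6) ∈ E(G2) ✓
  (1,6) → (φ(1),φ(6)) = (4,8) ∈ E(G2) ✓
  (1,8) → (φ(1),φ(8)) = (2,4) ∈ E(G2) ✓
  (2,3) → (φ(2),φ(3)) = (0,7) ∈ E(G2) ✓
  (2,4) → (φ(2),φ(4)) = (0,1) ∈ E(G2) ✓
  (2,5) → (φ(2),φ(5)) = (0,6) ∈ E(G2) ✓
  (2,7) → (φ(2),φ(7)) = (0,5) ∈ E(G2) ✓
  (3,4) → (φ(3),φ(4)) = (1,7) ∈ E(G2) ✓
  (3,5) → (φ(3),φ(5)) = (6,7) ∈ E(G2) ✓
  (3,7) → (φ(3),φ(7)) = (5,7) ∈ E(G2) ✓
  (4,5) → (φ(4),φ(5)) = (1,6) ∈ E(G2) ✓
  (4,8) → (φ(4),φ(8)) = (1,2) ∈ E(G2) ✓
  (5,6) → (φ(5),φ(6)) = (6,8) ∈ E(G2) ✓
  (6,8) → (φ(6),φ(8)) = (2,8) ∈ E(G2) ✓
All 19 edges of G1 map to edges of G2, and |E(G1)| = |E(G2)| = 19, so φ is a bijection on edges as well as vertices. Hence G1 ≅ G2.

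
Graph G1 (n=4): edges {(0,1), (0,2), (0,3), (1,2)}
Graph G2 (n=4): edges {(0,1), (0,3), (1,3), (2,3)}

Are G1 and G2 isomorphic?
Yes, isomorphic

The graphs are isomorphic.
One valid mapping φ: V(G1) → V(G2): 0→3, 1→1, 2→0, 3→2

Verify φ preserves adjacency — for each edge of G1, its image is an edge of G2:
  (0,1) → (φ(0),φ(1)) = (1,3) ∈ E(G2) ✓
  (0,2) → (φ(0),φ(2)) = (0,3) ∈ E(G2) ✓
  (0,3) → (φ(0),φ(3)) = (2,3) ∈ E(G2) ✓
  (1,2) → (φ(1),φ(2)) = (0,1) ∈ E(G2) ✓
All 4 edges of G1 map to edges of G2, and |E(G1)| = |E(G2)| = 4, so φ is a bijection on edges as well as vertices. Hence G1 ≅ G2.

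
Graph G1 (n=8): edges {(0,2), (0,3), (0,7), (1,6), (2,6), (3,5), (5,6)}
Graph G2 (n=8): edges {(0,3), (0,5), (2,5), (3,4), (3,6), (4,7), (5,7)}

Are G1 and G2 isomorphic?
Yes, isomorphic

The graphs are isomorphic.
One valid mapping φ: V(G1) → V(G2): 0→5, 1→6, 2→0, 3→7, 4→1, 5→4, 6→3, 7→2

Verify φ preserves adjacency — for each edge of G1, its image is an edge of G2:
  (0,2) → (φ(0),φ(2)) = (0,5) ∈ E(G2) ✓
  (0,3) → (φ(0),φ(3)) = (5,7) ∈ E(G2) ✓
  (0,7) → (φ(0),φ(7)) = (2,5) ∈ E(G2) ✓
  (1,6) → (φ(1),φ(6)) = (3,6) ∈ E(G2) ✓
  (2,6) → (φ(2),φ(6)) = (0,3) ∈ E(G2) ✓
  (3,5) → (φ(3),φ(5)) = (4,7) ∈ E(G2) ✓
  (5,6) → (φ(5),φ(6)) = (3,4) ∈ E(G2) ✓
All 7 edges of G1 map to edges of G2, and |E(G1)| = |E(G2)| = 7, so φ is a bijection on edges as well as vertices. Hence G1 ≅ G2.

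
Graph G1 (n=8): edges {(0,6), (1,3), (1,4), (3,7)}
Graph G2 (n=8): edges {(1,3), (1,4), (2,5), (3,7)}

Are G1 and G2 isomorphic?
Yes, isomorphic

The graphs are isomorphic.
One valid mapping φ: V(G1) → V(G2): 0→5, 1→3, 2→0, 3→1, 4→7, 5→6, 6→2, 7→4

Verify φ preserves adjacency — for each edge of G1, its image is an edge of G2:
  (0,6) → (φ(0),φ(6)) = (2,5) ∈ E(G2) ✓
  (1,3) → (φ(1),φ(3)) = (1,3) ∈ E(G2) ✓
  (1,4) → (φ(1),φ(4)) = (3,7) ∈ E(G2) ✓
  (3,7) → (φ(3),φ(7)) = (1,4) ∈ E(G2) ✓
All 4 edges of G1 map to edges of G2, and |E(G1)| = |E(G2)| = 4, so φ is a bijection on edges as well as vertices. Hence G1 ≅ G2.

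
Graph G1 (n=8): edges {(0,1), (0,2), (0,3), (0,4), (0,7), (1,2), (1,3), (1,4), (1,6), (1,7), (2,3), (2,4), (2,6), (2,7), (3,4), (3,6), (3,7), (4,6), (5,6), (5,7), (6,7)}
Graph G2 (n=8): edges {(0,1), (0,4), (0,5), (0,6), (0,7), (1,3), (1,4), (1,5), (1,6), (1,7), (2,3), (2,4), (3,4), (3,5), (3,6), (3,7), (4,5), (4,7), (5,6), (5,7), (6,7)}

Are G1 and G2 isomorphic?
Yes, isomorphic

The graphs are isomorphic.
One valid mapping φ: V(G1) → V(G2): 0→0, 1→1, 2→7, 3→5, 4→6, 5→2, 6→3, 7→4

Verify φ preserves adjacency — for each edge of G1, its image is an edge of G2:
  (0,1) → (φ(0),φ(1)) = (0,1) ∈ E(G2) ✓
  (0,2) → (φ(0),φ(2)) = (0,7) ∈ E(G2) ✓
  (0,3) → (φ(0),φ(3)) = (0,5) ∈ E(G2) ✓
  (0,4) → (φ(0),φ(4)) = (0,6) ∈ E(G2) ✓
  (0,7) → (φ(0),φ(7)) = (0,4) ∈ E(G2) ✓
  (1,2) → (φ(1),φ(2)) = (1,7) ∈ E(G2) ✓
  (1,3) → (φ(1),φ(3)) = (1,5) ∈ E(G2) ✓
  (1,4) → (φ(1),φ(4)) = (1,6) ∈ E(G2) ✓
  (1,6) → (φ(1),φ(6)) = (1,3) ∈ E(G2) ✓
  (1,7) → (φ(1),φ(7)) = (1,4) ∈ E(G2) ✓
  (2,3) → (φ(2),φ(3)) = (5,7) ∈ E(G2) ✓
  (2,4) → (φ(2),φ(4)) = (6,7) ∈ E(G2) ✓
  (2,6) → (φ(2),φ(6)) = (3,7) ∈ E(G2) ✓
  (2,7) → (φ(2),φ(7)) = (4,7) ∈ E(G2) ✓
  (3,4) → (φ(3),φ(4)) = (5,6) ∈ E(G2) ✓
  (3,6) → (φ(3),φ(6)) = (3,5) ∈ E(G2) ✓
  (3,7) → (φ(3),φ(7)) = (4,5) ∈ E(G2) ✓
  (4,6) → (φ(4),φ(6)) = (3,6) ∈ E(G2) ✓
  (5,6) → (φ(5),φ(6)) = (2,3) ∈ E(G2) ✓
  (5,7) → (φ(5),φ(7)) = (2,4) ∈ E(G2) ✓
  (6,7) → (φ(6),φ(7)) = (3,4) ∈ E(G2) ✓
All 21 edges of G1 map to edges of G2, and |E(G1)| = |E(G2)| = 21, so φ is a bijection on edges as well as vertices. Hence G1 ≅ G2.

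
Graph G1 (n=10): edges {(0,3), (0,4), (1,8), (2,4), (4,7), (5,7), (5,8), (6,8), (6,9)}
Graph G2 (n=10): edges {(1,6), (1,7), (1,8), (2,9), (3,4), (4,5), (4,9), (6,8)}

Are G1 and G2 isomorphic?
No, not isomorphic

The graphs are NOT isomorphic.

Connected components of G1: 1 component(s) with vertex sets [[0, 1, 2, 3, 4, 5, 6, 7, 8, 9]], sizes [10].
Connected components of G2: 3 component(s) with vertex sets [[0], [1, 6, 7, 8], [2, 3, 4, 5, 9]], sizes [1, 4, 5].
The number of connected components (and the multiset of component sizes) is an isomorphism invariant — an isomorphism maps each component of G1 bijectively onto a component of G2. Since G1 has 1 component(s) and G2 has 3, they cannot be isomorphic.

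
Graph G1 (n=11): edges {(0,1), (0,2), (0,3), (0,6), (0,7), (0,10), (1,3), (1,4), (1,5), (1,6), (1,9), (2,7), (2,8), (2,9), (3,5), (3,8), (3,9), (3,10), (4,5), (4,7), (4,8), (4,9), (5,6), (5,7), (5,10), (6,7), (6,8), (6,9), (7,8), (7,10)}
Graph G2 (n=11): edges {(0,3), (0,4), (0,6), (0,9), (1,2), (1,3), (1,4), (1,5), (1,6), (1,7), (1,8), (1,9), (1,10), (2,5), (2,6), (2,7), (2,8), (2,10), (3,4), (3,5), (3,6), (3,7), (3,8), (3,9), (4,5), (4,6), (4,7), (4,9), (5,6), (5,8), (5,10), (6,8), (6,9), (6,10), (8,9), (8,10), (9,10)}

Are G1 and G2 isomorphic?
No, not isomorphic

The graphs are NOT isomorphic.

Degrees in G1: deg(0)=6, deg(1)=6, deg(2)=4, deg(3)=6, deg(4)=5, deg(5)=6, deg(6)=6, deg(7)=7, deg(8)=5, deg(9)=5, deg(10)=4.
Sorted degree sequence of G1: [7, 6, 6, 6, 6, 6, 5, 5, 5, 4, 4].
Degrees in G2: deg(0)=4, deg(1)=9, deg(2)=6, deg(3)=8, deg(4)=7, deg(5)=7, deg(6)=9, deg(7)=4, deg(8)=7, deg(9)=7, deg(10)=6.
Sorted degree sequence of G2: [9, 9, 8, 7, 7, 7, 7, 6, 6, 4, 4].
The (sorted) degree sequence is an isomorphism invariant, so since G1 and G2 have different degree sequences they cannot be isomorphic.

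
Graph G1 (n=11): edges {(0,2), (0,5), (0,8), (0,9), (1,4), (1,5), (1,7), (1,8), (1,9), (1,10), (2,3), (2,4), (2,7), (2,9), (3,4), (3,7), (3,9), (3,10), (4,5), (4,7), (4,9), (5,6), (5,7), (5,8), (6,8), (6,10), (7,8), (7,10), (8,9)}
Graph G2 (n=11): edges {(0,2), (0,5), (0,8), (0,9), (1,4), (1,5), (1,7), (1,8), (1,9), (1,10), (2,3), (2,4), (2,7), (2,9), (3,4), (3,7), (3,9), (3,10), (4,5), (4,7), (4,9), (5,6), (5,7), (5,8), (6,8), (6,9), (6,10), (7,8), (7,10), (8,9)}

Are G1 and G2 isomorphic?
No, not isomorphic

The graphs are NOT isomorphic.

Counting edges: G1 has 29 edge(s); G2 has 30 edge(s).
Edge count is an isomorphism invariant (a bijection on vertices induces a bijection on edges), so differing edge counts rule out isomorphism.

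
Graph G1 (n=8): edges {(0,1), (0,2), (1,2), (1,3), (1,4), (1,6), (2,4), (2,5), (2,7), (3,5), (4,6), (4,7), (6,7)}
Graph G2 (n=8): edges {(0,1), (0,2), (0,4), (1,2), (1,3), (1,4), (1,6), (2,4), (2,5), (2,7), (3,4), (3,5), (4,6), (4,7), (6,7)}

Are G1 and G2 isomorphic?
No, not isomorphic

The graphs are NOT isomorphic.

Counting edges: G1 has 13 edge(s); G2 has 15 edge(s).
Edge count is an isomorphism invariant (a bijection on vertices induces a bijection on edges), so differing edge counts rule out isomorphism.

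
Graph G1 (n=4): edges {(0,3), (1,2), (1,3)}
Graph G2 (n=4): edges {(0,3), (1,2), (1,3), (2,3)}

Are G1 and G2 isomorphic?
No, not isomorphic

The graphs are NOT isomorphic.

Counting edges: G1 has 3 edge(s); G2 has 4 edge(s).
Edge count is an isomorphism invariant (a bijection on vertices induces a bijection on edges), so differing edge counts rule out isomorphism.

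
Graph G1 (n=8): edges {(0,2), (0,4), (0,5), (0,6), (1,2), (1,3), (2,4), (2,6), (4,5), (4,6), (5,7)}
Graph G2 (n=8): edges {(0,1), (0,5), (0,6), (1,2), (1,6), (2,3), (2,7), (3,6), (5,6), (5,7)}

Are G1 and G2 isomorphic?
No, not isomorphic

The graphs are NOT isomorphic.

Degrees in G1: deg(0)=4, deg(1)=2, deg(2)=4, deg(3)=1, deg(4)=4, deg(5)=3, deg(6)=3, deg(7)=1.
Sorted degree sequence of G1: [4, 4, 4, 3, 3, 2, 1, 1].
Degrees in G2: deg(0)=3, deg(1)=3, deg(2)=3, deg(3)=2, deg(4)=0, deg(5)=3, deg(6)=4, deg(7)=2.
Sorted degree sequence of G2: [4, 3, 3, 3, 3, 2, 2, 0].
The (sorted) degree sequence is an isomorphism invariant, so since G1 and G2 have different degree sequences they cannot be isomorphic.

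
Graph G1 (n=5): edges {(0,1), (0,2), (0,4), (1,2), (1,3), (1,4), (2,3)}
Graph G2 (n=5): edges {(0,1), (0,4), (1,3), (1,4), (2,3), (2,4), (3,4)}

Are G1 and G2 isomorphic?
Yes, isomorphic

The graphs are isomorphic.
One valid mapping φ: V(G1) → V(G2): 0→3, 1→4, 2→1, 3→0, 4→2

Verify φ preserves adjacency — for each edge of G1, its image is an edge of G2:
  (0,1) → (φ(0),φ(1)) = (3,4) ∈ E(G2) ✓
  (0,2) → (φ(0),φ(2)) = (1,3) ∈ E(G2) ✓
  (0,4) → (φ(0),φ(4)) = (2,3) ∈ E(G2) ✓
  (1,2) → (φ(1),φ(2)) = (1,4) ∈ E(G2) ✓
  (1,3) → (φ(1),φ(3)) = (0,4) ∈ E(G2) ✓
  (1,4) → (φ(1),φ(4)) = (2,4) ∈ E(G2) ✓
  (2,3) → (φ(2),φ(3)) = (0,1) ∈ E(G2) ✓
All 7 edges of G1 map to edges of G2, and |E(G1)| = |E(G2)| = 7, so φ is a bijection on edges as well as vertices. Hence G1 ≅ G2.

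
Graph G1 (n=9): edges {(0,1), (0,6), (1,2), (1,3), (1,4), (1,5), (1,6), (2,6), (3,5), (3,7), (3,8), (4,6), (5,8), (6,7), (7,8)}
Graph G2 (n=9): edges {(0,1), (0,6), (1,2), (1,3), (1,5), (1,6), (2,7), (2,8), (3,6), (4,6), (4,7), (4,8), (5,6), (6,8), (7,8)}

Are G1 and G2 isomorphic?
Yes, isomorphic

The graphs are isomorphic.
One valid mapping φ: V(G1) → V(G2): 0→0, 1→6, 2→5, 3→8, 4→3, 5→4, 6→1, 7→2, 8→7

Verify φ preserves adjacency — for each edge of G1, its image is an edge of G2:
  (0,1) → (φ(0),φ(1)) = (0,6) ∈ E(G2) ✓
  (0,6) → (φ(0),φ(6)) = (0,1) ∈ E(G2) ✓
  (1,2) → (φ(1),φ(2)) = (5,6) ∈ E(G2) ✓
  (1,3) → (φ(1),φ(3)) = (6,8) ∈ E(G2) ✓
  (1,4) → (φ(1),φ(4)) = (3,6) ∈ E(G2) ✓
  (1,5) → (φ(1),φ(5)) = (4,6) ∈ E(G2) ✓
  (1,6) → (φ(1),φ(6)) = (1,6) ∈ E(G2) ✓
  (2,6) → (φ(2),φ(6)) = (1,5) ∈ E(G2) ✓
  (3,5) → (φ(3),φ(5)) = (4,8) ∈ E(G2) ✓
  (3,7) → (φ(3),φ(7)) = (2,8) ∈ E(G2) ✓
  (3,8) → (φ(3),φ(8)) = (7,8) ∈ E(G2) ✓
  (4,6) → (φ(4),φ(6)) = (1,3) ∈ E(G2) ✓
  (5,8) → (φ(5),φ(8)) = (4,7) ∈ E(G2) ✓
  (6,7) → (φ(6),φ(7)) = (1,2) ∈ E(G2) ✓
  (7,8) → (φ(7),φ(8)) = (2,7) ∈ E(G2) ✓
All 15 edges of G1 map to edges of G2, and |E(G1)| = |E(G2)| = 15, so φ is a bijection on edges as well as vertices. Hence G1 ≅ G2.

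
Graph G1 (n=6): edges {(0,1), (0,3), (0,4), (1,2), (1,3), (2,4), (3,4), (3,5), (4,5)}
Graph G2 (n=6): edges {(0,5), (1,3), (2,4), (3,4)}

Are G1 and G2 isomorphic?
No, not isomorphic

The graphs are NOT isomorphic.

Counting triangles (3-cliques): G1 has 3, G2 has 0.
Triangle count is an isomorphism invariant, so differing triangle counts rule out isomorphism.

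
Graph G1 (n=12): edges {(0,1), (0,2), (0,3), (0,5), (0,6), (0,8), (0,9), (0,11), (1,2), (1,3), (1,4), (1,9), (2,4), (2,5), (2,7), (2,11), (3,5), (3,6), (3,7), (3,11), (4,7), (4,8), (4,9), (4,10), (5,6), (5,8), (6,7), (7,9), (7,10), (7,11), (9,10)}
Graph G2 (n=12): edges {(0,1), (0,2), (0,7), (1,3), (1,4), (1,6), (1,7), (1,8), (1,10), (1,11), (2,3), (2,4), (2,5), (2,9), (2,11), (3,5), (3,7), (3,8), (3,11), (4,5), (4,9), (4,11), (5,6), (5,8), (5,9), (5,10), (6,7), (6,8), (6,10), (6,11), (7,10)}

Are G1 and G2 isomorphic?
Yes, isomorphic

The graphs are isomorphic.
One valid mapping φ: V(G1) → V(G2): 0→1, 1→11, 2→3, 3→6, 4→2, 5→7, 6→10, 7→5, 8→0, 9→4, 10→9, 11→8

Verify φ preserves adjacency — for each edge of G1, its image is an edge of G2:
  (0,1) → (φ(0),φ(1)) = (1,11) ∈ E(G2) ✓
  (0,2) → (φ(0),φ(2)) = (1,3) ∈ E(G2) ✓
  (0,3) → (φ(0),φ(3)) = (1,6) ∈ E(G2) ✓
  (0,5) → (φ(0),φ(5)) = (1,7) ∈ E(G2) ✓
  (0,6) → (φ(0),φ(6)) = (1,10) ∈ E(G2) ✓
  (0,8) → (φ(0),φ(8)) = (0,1) ∈ E(G2) ✓
  (0,9) → (φ(0),φ(9)) = (1,4) ∈ E(G2) ✓
  (0,11) → (φ(0),φ(11)) = (1,8) ∈ E(G2) ✓
  (1,2) → (φ(1),φ(2)) = (3,11) ∈ E(G2) ✓
  (1,3) → (φ(1),φ(3)) = (6,11) ∈ E(G2) ✓
  (1,4) → (φ(1),φ(4)) = (2,11) ∈ E(G2) ✓
  (1,9) → (φ(1),φ(9)) = (4,11) ∈ E(G2) ✓
  (2,4) → (φ(2),φ(4)) = (2,3) ∈ E(G2) ✓
  (2,5) → (φ(2),φ(5)) = (3,7) ∈ E(G2) ✓
  (2,7) → (φ(2),φ(7)) = (3,5) ∈ E(G2) ✓
  (2,11) → (φ(2),φ(11)) = (3,8) ∈ E(G2) ✓
  (3,5) → (φ(3),φ(5)) = (6,7) ∈ E(G2) ✓
  (3,6) → (φ(3),φ(6)) = (6,10) ∈ E(G2) ✓
  (3,7) → (φ(3),φ(7)) = (5,6) ∈ E(G2) ✓
  (3,11) → (φ(3),φ(11)) = (6,8) ∈ E(G2) ✓
  (4,7) → (φ(4),φ(7)) = (2,5) ∈ E(G2) ✓
  (4,8) → (φ(4),φ(8)) = (0,2) ∈ E(G2) ✓
  (4,9) → (φ(4),φ(9)) = (2,4) ∈ E(G2) ✓
  (4,10) → (φ(4),φ(10)) = (2,9) ∈ E(G2) ✓
  (5,6) → (φ(5),φ(6)) = (7,10) ∈ E(G2) ✓
  (5,8) → (φ(5),φ(8)) = (0,7) ∈ E(G2) ✓
  (6,7) → (φ(6),φ(7)) = (5,10) ∈ E(G2) ✓
  (7,9) → (φ(7),φ(9)) = (4,5) ∈ E(G2) ✓
  (7,10) → (φ(7),φ(10)) = (5,9) ∈ E(G2) ✓
  (7,11) → (φ(7),φ(11)) = (5,8) ∈ E(G2) ✓
  (9,10) → (φ(9),φ(10)) = (4,9) ∈ E(G2) ✓
All 31 edges of G1 map to edges of G2, and |E(G1)| = |E(G2)| = 31, so φ is a bijection on edges as well as vertices. Hence G1 ≅ G2.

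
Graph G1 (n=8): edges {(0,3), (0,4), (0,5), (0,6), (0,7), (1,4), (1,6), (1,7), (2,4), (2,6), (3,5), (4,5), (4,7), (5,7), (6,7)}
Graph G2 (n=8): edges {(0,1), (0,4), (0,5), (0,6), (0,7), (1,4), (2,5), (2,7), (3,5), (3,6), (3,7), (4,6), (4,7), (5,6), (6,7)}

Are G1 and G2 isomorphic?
Yes, isomorphic

The graphs are isomorphic.
One valid mapping φ: V(G1) → V(G2): 0→0, 1→3, 2→2, 3→1, 4→7, 5→4, 6→5, 7→6

Verify φ preserves adjacency — for each edge of G1, its image is an edge of G2:
  (0,3) → (φ(0),φ(3)) = (0,1) ∈ E(G2) ✓
  (0,4) → (φ(0),φ(4)) = (0,7) ∈ E(G2) ✓
  (0,5) → (φ(0),φ(5)) = (0,4) ∈ E(G2) ✓
  (0,6) → (φ(0),φ(6)) = (0,5) ∈ E(G2) ✓
  (0,7) → (φ(0),φ(7)) = (0,6) ∈ E(G2) ✓
  (1,4) → (φ(1),φ(4)) = (3,7) ∈ E(G2) ✓
  (1,6) → (φ(1),φ(6)) = (3,5) ∈ E(G2) ✓
  (1,7) → (φ(1),φ(7)) = (3,6) ∈ E(G2) ✓
  (2,4) → (φ(2),φ(4)) = (2,7) ∈ E(G2) ✓
  (2,6) → (φ(2),φ(6)) = (2,5) ∈ E(G2) ✓
  (3,5) → (φ(3),φ(5)) = (1,4) ∈ E(G2) ✓
  (4,5) → (φ(4),φ(5)) = (4,7) ∈ E(G2) ✓
  (4,7) → (φ(4),φ(7)) = (6,7) ∈ E(G2) ✓
  (5,7) → (φ(5),φ(7)) = (4,6) ∈ E(G2) ✓
  (6,7) → (φ(6),φ(7)) = (5,6) ∈ E(G2) ✓
All 15 edges of G1 map to edges of G2, and |E(G1)| = |E(G2)| = 15, so φ is a bijection on edges as well as vertices. Hence G1 ≅ G2.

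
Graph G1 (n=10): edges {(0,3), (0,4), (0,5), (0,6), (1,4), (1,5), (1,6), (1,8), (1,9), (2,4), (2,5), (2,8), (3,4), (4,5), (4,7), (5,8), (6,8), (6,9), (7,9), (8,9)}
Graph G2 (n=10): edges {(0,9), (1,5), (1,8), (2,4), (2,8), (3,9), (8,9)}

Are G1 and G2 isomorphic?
No, not isomorphic

The graphs are NOT isomorphic.

Connected components of G1: 1 component(s) with vertex sets [[0, 1, 2, 3, 4, 5, 6, 7, 8, 9]], sizes [10].
Connected components of G2: 3 component(s) with vertex sets [[6], [7], [0, 1, 2, 3, 4, 5, 8, 9]], sizes [1, 1, 8].
The number of connected components (and the multiset of component sizes) is an isomorphism invariant — an isomorphism maps each component of G1 bijectively onto a component of G2. Since G1 has 1 component(s) and G2 has 3, they cannot be isomorphic.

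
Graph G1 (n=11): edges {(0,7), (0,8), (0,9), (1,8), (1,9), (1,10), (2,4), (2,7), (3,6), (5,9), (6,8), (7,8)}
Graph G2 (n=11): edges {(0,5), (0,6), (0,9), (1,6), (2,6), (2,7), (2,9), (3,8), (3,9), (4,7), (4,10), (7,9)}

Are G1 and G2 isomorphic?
Yes, isomorphic

The graphs are isomorphic.
One valid mapping φ: V(G1) → V(G2): 0→2, 1→0, 2→4, 3→8, 4→10, 5→1, 6→3, 7→7, 8→9, 9→6, 10→5

Verify φ preserves adjacency — for each edge of G1, its image is an edge of G2:
  (0,7) → (φ(0),φ(7)) = (2,7) ∈ E(G2) ✓
  (0,8) → (φ(0),φ(8)) = (2,9) ∈ E(G2) ✓
  (0,9) → (φ(0),φ(9)) = (2,6) ∈ E(G2) ✓
  (1,8) → (φ(1),φ(8)) = (0,9) ∈ E(G2) ✓
  (1,9) → (φ(1),φ(9)) = (0,6) ∈ E(G2) ✓
  (1,10) → (φ(1),φ(10)) = (0,5) ∈ E(G2) ✓
  (2,4) → (φ(2),φ(4)) = (4,10) ∈ E(G2) ✓
  (2,7) → (φ(2),φ(7)) = (4,7) ∈ E(G2) ✓
  (3,6) → (φ(3),φ(6)) = (3,8) ∈ E(G2) ✓
  (5,9) → (φ(5),φ(9)) = (1,6) ∈ E(G2) ✓
  (6,8) → (φ(6),φ(8)) = (3,9) ∈ E(G2) ✓
  (7,8) → (φ(7),φ(8)) = (7,9) ∈ E(G2) ✓
All 12 edges of G1 map to edges of G2, and |E(G1)| = |E(G2)| = 12, so φ is a bijection on edges as well as vertices. Hence G1 ≅ G2.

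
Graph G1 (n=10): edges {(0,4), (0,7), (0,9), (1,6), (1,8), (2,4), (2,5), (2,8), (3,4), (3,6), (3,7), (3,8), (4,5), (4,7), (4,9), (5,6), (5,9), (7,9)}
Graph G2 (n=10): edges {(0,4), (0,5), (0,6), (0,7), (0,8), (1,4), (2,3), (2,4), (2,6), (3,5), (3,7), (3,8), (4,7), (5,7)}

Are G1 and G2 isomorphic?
No, not isomorphic

The graphs are NOT isomorphic.

Connected components of G1: 1 component(s) with vertex sets [[0, 1, 2, 3, 4, 5, 6, 7, 8, 9]], sizes [10].
Connected components of G2: 2 component(s) with vertex sets [[9], [0, 1, 2, 3, 4, 5, 6, 7, 8]], sizes [1, 9].
The number of connected components (and the multiset of component sizes) is an isomorphism invariant — an isomorphism maps each component of G1 bijectively onto a component of G2. Since G1 has 1 component(s) and G2 has 2, they cannot be isomorphic.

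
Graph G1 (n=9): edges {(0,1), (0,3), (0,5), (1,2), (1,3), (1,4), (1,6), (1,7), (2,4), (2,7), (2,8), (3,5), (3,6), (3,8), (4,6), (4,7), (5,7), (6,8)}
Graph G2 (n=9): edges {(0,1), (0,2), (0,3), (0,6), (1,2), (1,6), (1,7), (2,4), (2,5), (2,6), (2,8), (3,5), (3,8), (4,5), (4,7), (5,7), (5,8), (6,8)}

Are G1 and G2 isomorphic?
Yes, isomorphic

The graphs are isomorphic.
One valid mapping φ: V(G1) → V(G2): 0→4, 1→2, 2→0, 3→5, 4→6, 5→7, 6→8, 7→1, 8→3

Verify φ preserves adjacency — for each edge of G1, its image is an edge of G2:
  (0,1) → (φ(0),φ(1)) = (2,4) ∈ E(G2) ✓
  (0,3) → (φ(0),φ(3)) = (4,5) ∈ E(G2) ✓
  (0,5) → (φ(0),φ(5)) = (4,7) ∈ E(G2) ✓
  (1,2) → (φ(1),φ(2)) = (0,2) ∈ E(G2) ✓
  (1,3) → (φ(1),φ(3)) = (2,5) ∈ E(G2) ✓
  (1,4) → (φ(1),φ(4)) = (2,6) ∈ E(G2) ✓
  (1,6) → (φ(1),φ(6)) = (2,8) ∈ E(G2) ✓
  (1,7) → (φ(1),φ(7)) = (1,2) ∈ E(G2) ✓
  (2,4) → (φ(2),φ(4)) = (0,6) ∈ E(G2) ✓
  (2,7) → (φ(2),φ(7)) = (0,1) ∈ E(G2) ✓
  (2,8) → (φ(2),φ(8)) = (0,3) ∈ E(G2) ✓
  (3,5) → (φ(3),φ(5)) = (5,7) ∈ E(G2) ✓
  (3,6) → (φ(3),φ(6)) = (5,8) ∈ E(G2) ✓
  (3,8) → (φ(3),φ(8)) = (3,5) ∈ E(G2) ✓
  (4,6) → (φ(4),φ(6)) = (6,8) ∈ E(G2) ✓
  (4,7) → (φ(4),φ(7)) = (1,6) ∈ E(G2) ✓
  (5,7) → (φ(5),φ(7)) = (1,7) ∈ E(G2) ✓
  (6,8) → (φ(6),φ(8)) = (3,8) ∈ E(G2) ✓
All 18 edges of G1 map to edges of G2, and |E(G1)| = |E(G2)| = 18, so φ is a bijection on edges as well as vertices. Hence G1 ≅ G2.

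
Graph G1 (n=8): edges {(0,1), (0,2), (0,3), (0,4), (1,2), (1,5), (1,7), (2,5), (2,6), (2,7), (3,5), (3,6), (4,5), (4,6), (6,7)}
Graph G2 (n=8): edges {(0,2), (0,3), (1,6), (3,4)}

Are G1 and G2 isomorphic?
No, not isomorphic

The graphs are NOT isomorphic.

Connected components of G1: 1 component(s) with vertex sets [[0, 1, 2, 3, 4, 5, 6, 7]], sizes [8].
Connected components of G2: 4 component(s) with vertex sets [[5], [7], [1, 6], [0, 2, 3, 4]], sizes [1, 1, 2, 4].
The number of connected components (and the multiset of component sizes) is an isomorphism invariant — an isomorphism maps each component of G1 bijectively onto a component of G2. Since G1 has 1 component(s) and G2 has 4, they cannot be isomorphic.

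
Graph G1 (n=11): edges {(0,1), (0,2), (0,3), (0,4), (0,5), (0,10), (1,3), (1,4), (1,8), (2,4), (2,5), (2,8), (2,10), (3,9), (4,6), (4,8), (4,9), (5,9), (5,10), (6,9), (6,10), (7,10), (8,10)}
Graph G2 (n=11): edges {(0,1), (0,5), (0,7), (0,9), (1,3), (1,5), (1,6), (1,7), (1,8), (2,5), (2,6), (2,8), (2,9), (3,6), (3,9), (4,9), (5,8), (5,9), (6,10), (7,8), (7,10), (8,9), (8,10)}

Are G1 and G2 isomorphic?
Yes, isomorphic

The graphs are isomorphic.
One valid mapping φ: V(G1) → V(G2): 0→8, 1→7, 2→5, 3→10, 4→1, 5→2, 6→3, 7→4, 8→0, 9→6, 10→9

Verify φ preserves adjacency — for each edge of G1, its image is an edge of G2:
  (0,1) → (φ(0),φ(1)) = (7,8) ∈ E(G2) ✓
  (0,2) → (φ(0),φ(2)) = (5,8) ∈ E(G2) ✓
  (0,3) → (φ(0),φ(3)) = (8,10) ∈ E(G2) ✓
  (0,4) → (φ(0),φ(4)) = (1,8) ∈ E(G2) ✓
  (0,5) → (φ(0),φ(5)) = (2,8) ∈ E(G2) ✓
  (0,10) → (φ(0),φ(10)) = (8,9) ∈ E(G2) ✓
  (1,3) → (φ(1),φ(3)) = (7,10) ∈ E(G2) ✓
  (1,4) → (φ(1),φ(4)) = (1,7) ∈ E(G2) ✓
  (1,8) → (φ(1),φ(8)) = (0,7) ∈ E(G2) ✓
  (2,4) → (φ(2),φ(4)) = (1,5) ∈ E(G2) ✓
  (2,5) → (φ(2),φ(5)) = (2,5) ∈ E(G2) ✓
  (2,8) → (φ(2),φ(8)) = (0,5) ∈ E(G2) ✓
  (2,10) → (φ(2),φ(10)) = (5,9) ∈ E(G2) ✓
  (3,9) → (φ(3),φ(9)) = (6,10) ∈ E(G2) ✓
  (4,6) → (φ(4),φ(6)) = (1,3) ∈ E(G2) ✓
  (4,8) → (φ(4),φ(8)) = (0,1) ∈ E(G2) ✓
  (4,9) → (φ(4),φ(9)) = (1,6) ∈ E(G2) ✓
  (5,9) → (φ(5),φ(9)) = (2,6) ∈ E(G2) ✓
  (5,10) → (φ(5),φ(10)) = (2,9) ∈ E(G2) ✓
  (6,9) → (φ(6),φ(9)) = (3,6) ∈ E(G2) ✓
  (6,10) → (φ(6),φ(10)) = (3,9) ∈ E(G2) ✓
  (7,10) → (φ(7),φ(10)) = (4,9) ∈ E(G2) ✓
  (8,10) → (φ(8),φ(10)) = (0,9) ∈ E(G2) ✓
All 23 edges of G1 map to edges of G2, and |E(G1)| = |E(G2)| = 23, so φ is a bijection on edges as well as vertices. Hence G1 ≅ G2.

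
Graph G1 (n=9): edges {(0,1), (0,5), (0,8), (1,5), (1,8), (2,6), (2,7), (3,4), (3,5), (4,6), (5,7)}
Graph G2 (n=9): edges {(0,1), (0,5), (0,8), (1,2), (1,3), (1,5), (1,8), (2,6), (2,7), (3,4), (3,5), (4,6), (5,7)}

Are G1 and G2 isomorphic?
No, not isomorphic

The graphs are NOT isomorphic.

Counting edges: G1 has 11 edge(s); G2 has 13 edge(s).
Edge count is an isomorphism invariant (a bijection on vertices induces a bijection on edges), so differing edge counts rule out isomorphism.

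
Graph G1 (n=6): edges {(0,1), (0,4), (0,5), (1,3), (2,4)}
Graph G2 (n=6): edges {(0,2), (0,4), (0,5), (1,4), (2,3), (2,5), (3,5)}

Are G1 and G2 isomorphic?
No, not isomorphic

The graphs are NOT isomorphic.

Counting triangles (3-cliques): G1 has 0, G2 has 2.
Triangle count is an isomorphism invariant, so differing triangle counts rule out isomorphism.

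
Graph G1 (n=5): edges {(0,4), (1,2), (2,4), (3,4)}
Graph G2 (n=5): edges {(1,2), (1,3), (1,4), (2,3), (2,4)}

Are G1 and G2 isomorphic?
No, not isomorphic

The graphs are NOT isomorphic.

Counting triangles (3-cliques): G1 has 0, G2 has 2.
Triangle count is an isomorphism invariant, so differing triangle counts rule out isomorphism.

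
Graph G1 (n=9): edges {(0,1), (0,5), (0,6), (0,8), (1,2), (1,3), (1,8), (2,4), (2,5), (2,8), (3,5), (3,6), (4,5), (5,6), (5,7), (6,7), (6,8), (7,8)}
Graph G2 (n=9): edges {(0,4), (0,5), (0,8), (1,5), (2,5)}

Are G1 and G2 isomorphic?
No, not isomorphic

The graphs are NOT isomorphic.

Connected components of G1: 1 component(s) with vertex sets [[0, 1, 2, 3, 4, 5, 6, 7, 8]], sizes [9].
Connected components of G2: 4 component(s) with vertex sets [[3], [6], [7], [0, 1, 2, 4, 5, 8]], sizes [1, 1, 1, 6].
The number of connected components (and the multiset of component sizes) is an isomorphism invariant — an isomorphism maps each component of G1 bijectively onto a component of G2. Since G1 has 1 component(s) and G2 has 4, they cannot be isomorphic.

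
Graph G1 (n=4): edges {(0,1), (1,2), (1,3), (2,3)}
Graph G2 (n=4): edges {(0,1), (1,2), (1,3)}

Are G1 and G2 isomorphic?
No, not isomorphic

The graphs are NOT isomorphic.

Counting edges: G1 has 4 edge(s); G2 has 3 edge(s).
Edge count is an isomorphism invariant (a bijection on vertices induces a bijection on edges), so differing edge counts rule out isomorphism.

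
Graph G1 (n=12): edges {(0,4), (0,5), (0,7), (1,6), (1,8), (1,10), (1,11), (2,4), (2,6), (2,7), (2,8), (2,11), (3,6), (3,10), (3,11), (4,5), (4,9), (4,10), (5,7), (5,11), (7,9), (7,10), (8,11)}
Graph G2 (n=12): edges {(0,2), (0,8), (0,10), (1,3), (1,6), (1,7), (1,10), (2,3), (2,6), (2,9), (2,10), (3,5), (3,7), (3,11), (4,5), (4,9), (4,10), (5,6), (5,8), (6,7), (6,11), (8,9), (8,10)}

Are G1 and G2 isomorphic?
Yes, isomorphic

The graphs are isomorphic.
One valid mapping φ: V(G1) → V(G2): 0→7, 1→8, 2→2, 3→4, 4→6, 5→1, 6→9, 7→3, 8→0, 9→11, 10→5, 11→10

Verify φ preserves adjacency — for each edge of G1, its image is an edge of G2:
  (0,4) → (φ(0),φ(4)) = (6,7) ∈ E(G2) ✓
  (0,5) → (φ(0),φ(5)) = (1,7) ∈ E(G2) ✓
  (0,7) → (φ(0),φ(7)) = (3,7) ∈ E(G2) ✓
  (1,6) → (φ(1),φ(6)) = (8,9) ∈ E(G2) ✓
  (1,8) → (φ(1),φ(8)) = (0,8) ∈ E(G2) ✓
  (1,10) → (φ(1),φ(10)) = (5,8) ∈ E(G2) ✓
  (1,11) → (φ(1),φ(11)) = (8,10) ∈ E(G2) ✓
  (2,4) → (φ(2),φ(4)) = (2,6) ∈ E(G2) ✓
  (2,6) → (φ(2),φ(6)) = (2,9) ∈ E(G2) ✓
  (2,7) → (φ(2),φ(7)) = (2,3) ∈ E(G2) ✓
  (2,8) → (φ(2),φ(8)) = (0,2) ∈ E(G2) ✓
  (2,11) → (φ(2),φ(11)) = (2,10) ∈ E(G2) ✓
  (3,6) → (φ(3),φ(6)) = (4,9) ∈ E(G2) ✓
  (3,10) → (φ(3),φ(10)) = (4,5) ∈ E(G2) ✓
  (3,11) → (φ(3),φ(11)) = (4,10) ∈ E(G2) ✓
  (4,5) → (φ(4),φ(5)) = (1,6) ∈ E(G2) ✓
  (4,9) → (φ(4),φ(9)) = (6,11) ∈ E(G2) ✓
  (4,10) → (φ(4),φ(10)) = (5,6) ∈ E(G2) ✓
  (5,7) → (φ(5),φ(7)) = (1,3) ∈ E(G2) ✓
  (5,11) → (φ(5),φ(11)) = (1,10) ∈ E(G2) ✓
  (7,9) → (φ(7),φ(9)) = (3,11) ∈ E(G2) ✓
  (7,10) → (φ(7),φ(10)) = (3,5) ∈ E(G2) ✓
  (8,11) → (φ(8),φ(11)) = (0,10) ∈ E(G2) ✓
All 23 edges of G1 map to edges of G2, and |E(G1)| = |E(G2)| = 23, so φ is a bijection on edges as well as vertices. Hence G1 ≅ G2.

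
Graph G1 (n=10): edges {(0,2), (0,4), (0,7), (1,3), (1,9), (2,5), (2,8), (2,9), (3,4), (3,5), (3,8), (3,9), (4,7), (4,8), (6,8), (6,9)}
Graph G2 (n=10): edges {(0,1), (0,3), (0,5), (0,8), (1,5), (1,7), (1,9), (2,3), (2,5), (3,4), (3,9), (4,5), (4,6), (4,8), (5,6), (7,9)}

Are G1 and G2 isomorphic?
Yes, isomorphic

The graphs are isomorphic.
One valid mapping φ: V(G1) → V(G2): 0→9, 1→6, 2→3, 3→5, 4→1, 5→2, 6→8, 7→7, 8→0, 9→4

Verify φ preserves adjacency — for each edge of G1, its image is an edge of G2:
  (0,2) → (φ(0),φ(2)) = (3,9) ∈ E(G2) ✓
  (0,4) → (φ(0),φ(4)) = (1,9) ∈ E(G2) ✓
  (0,7) → (φ(0),φ(7)) = (7,9) ∈ E(G2) ✓
  (1,3) → (φ(1),φ(3)) = (5,6) ∈ E(G2) ✓
  (1,9) → (φ(1),φ(9)) = (4,6) ∈ E(G2) ✓
  (2,5) → (φ(2),φ(5)) = (2,3) ∈ E(G2) ✓
  (2,8) → (φ(2),φ(8)) = (0,3) ∈ E(G2) ✓
  (2,9) → (φ(2),φ(9)) = (3,4) ∈ E(G2) ✓
  (3,4) → (φ(3),φ(4)) = (1,5) ∈ E(G2) ✓
  (3,5) → (φ(3),φ(5)) = (2,5) ∈ E(G2) ✓
  (3,8) → (φ(3),φ(8)) = (0,5) ∈ E(G2) ✓
  (3,9) → (φ(3),φ(9)) = (4,5) ∈ E(G2) ✓
  (4,7) → (φ(4),φ(7)) = (1,7) ∈ E(G2) ✓
  (4,8) → (φ(4),φ(8)) = (0,1) ∈ E(G2) ✓
  (6,8) → (φ(6),φ(8)) = (0,8) ∈ E(G2) ✓
  (6,9) → (φ(6),φ(9)) = (4,8) ∈ E(G2) ✓
All 16 edges of G1 map to edges of G2, and |E(G1)| = |E(G2)| = 16, so φ is a bijection on edges as well as vertices. Hence G1 ≅ G2.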